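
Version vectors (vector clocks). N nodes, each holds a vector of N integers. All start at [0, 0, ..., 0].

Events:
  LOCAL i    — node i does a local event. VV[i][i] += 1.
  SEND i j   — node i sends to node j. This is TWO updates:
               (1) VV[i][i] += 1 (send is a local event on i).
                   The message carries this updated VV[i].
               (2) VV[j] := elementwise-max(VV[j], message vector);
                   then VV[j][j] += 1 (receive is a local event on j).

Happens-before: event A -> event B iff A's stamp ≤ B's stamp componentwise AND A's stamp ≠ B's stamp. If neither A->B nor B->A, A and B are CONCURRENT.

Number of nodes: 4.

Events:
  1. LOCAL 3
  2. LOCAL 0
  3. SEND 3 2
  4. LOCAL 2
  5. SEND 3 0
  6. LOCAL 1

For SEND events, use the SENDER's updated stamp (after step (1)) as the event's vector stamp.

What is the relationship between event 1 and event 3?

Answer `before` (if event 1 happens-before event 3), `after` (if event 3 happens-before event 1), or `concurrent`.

Initial: VV[0]=[0, 0, 0, 0]
Initial: VV[1]=[0, 0, 0, 0]
Initial: VV[2]=[0, 0, 0, 0]
Initial: VV[3]=[0, 0, 0, 0]
Event 1: LOCAL 3: VV[3][3]++ -> VV[3]=[0, 0, 0, 1]
Event 2: LOCAL 0: VV[0][0]++ -> VV[0]=[1, 0, 0, 0]
Event 3: SEND 3->2: VV[3][3]++ -> VV[3]=[0, 0, 0, 2], msg_vec=[0, 0, 0, 2]; VV[2]=max(VV[2],msg_vec) then VV[2][2]++ -> VV[2]=[0, 0, 1, 2]
Event 4: LOCAL 2: VV[2][2]++ -> VV[2]=[0, 0, 2, 2]
Event 5: SEND 3->0: VV[3][3]++ -> VV[3]=[0, 0, 0, 3], msg_vec=[0, 0, 0, 3]; VV[0]=max(VV[0],msg_vec) then VV[0][0]++ -> VV[0]=[2, 0, 0, 3]
Event 6: LOCAL 1: VV[1][1]++ -> VV[1]=[0, 1, 0, 0]
Event 1 stamp: [0, 0, 0, 1]
Event 3 stamp: [0, 0, 0, 2]
[0, 0, 0, 1] <= [0, 0, 0, 2]? True
[0, 0, 0, 2] <= [0, 0, 0, 1]? False
Relation: before

Answer: before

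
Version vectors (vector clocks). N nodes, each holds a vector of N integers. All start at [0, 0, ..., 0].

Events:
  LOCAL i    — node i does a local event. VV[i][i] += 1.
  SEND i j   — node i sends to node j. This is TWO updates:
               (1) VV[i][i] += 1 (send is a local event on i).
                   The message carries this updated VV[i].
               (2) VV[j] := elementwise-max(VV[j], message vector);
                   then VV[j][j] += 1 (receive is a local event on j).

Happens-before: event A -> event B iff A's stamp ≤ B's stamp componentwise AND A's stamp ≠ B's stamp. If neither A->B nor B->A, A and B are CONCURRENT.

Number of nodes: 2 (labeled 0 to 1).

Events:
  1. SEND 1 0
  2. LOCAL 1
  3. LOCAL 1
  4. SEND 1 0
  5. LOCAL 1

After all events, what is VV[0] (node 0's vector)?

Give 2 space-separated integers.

Answer: 2 4

Derivation:
Initial: VV[0]=[0, 0]
Initial: VV[1]=[0, 0]
Event 1: SEND 1->0: VV[1][1]++ -> VV[1]=[0, 1], msg_vec=[0, 1]; VV[0]=max(VV[0],msg_vec) then VV[0][0]++ -> VV[0]=[1, 1]
Event 2: LOCAL 1: VV[1][1]++ -> VV[1]=[0, 2]
Event 3: LOCAL 1: VV[1][1]++ -> VV[1]=[0, 3]
Event 4: SEND 1->0: VV[1][1]++ -> VV[1]=[0, 4], msg_vec=[0, 4]; VV[0]=max(VV[0],msg_vec) then VV[0][0]++ -> VV[0]=[2, 4]
Event 5: LOCAL 1: VV[1][1]++ -> VV[1]=[0, 5]
Final vectors: VV[0]=[2, 4]; VV[1]=[0, 5]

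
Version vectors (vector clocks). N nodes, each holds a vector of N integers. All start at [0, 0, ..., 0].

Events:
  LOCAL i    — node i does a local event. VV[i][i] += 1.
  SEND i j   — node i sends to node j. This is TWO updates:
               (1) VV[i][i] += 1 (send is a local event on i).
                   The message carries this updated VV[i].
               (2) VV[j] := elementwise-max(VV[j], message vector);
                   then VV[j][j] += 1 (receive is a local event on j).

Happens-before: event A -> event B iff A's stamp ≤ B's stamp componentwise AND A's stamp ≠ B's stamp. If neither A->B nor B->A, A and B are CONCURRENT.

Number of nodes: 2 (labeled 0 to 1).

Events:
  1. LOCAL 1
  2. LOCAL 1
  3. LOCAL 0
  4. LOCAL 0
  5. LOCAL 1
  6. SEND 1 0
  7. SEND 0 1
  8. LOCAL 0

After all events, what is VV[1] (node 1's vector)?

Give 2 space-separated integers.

Answer: 4 5

Derivation:
Initial: VV[0]=[0, 0]
Initial: VV[1]=[0, 0]
Event 1: LOCAL 1: VV[1][1]++ -> VV[1]=[0, 1]
Event 2: LOCAL 1: VV[1][1]++ -> VV[1]=[0, 2]
Event 3: LOCAL 0: VV[0][0]++ -> VV[0]=[1, 0]
Event 4: LOCAL 0: VV[0][0]++ -> VV[0]=[2, 0]
Event 5: LOCAL 1: VV[1][1]++ -> VV[1]=[0, 3]
Event 6: SEND 1->0: VV[1][1]++ -> VV[1]=[0, 4], msg_vec=[0, 4]; VV[0]=max(VV[0],msg_vec) then VV[0][0]++ -> VV[0]=[3, 4]
Event 7: SEND 0->1: VV[0][0]++ -> VV[0]=[4, 4], msg_vec=[4, 4]; VV[1]=max(VV[1],msg_vec) then VV[1][1]++ -> VV[1]=[4, 5]
Event 8: LOCAL 0: VV[0][0]++ -> VV[0]=[5, 4]
Final vectors: VV[0]=[5, 4]; VV[1]=[4, 5]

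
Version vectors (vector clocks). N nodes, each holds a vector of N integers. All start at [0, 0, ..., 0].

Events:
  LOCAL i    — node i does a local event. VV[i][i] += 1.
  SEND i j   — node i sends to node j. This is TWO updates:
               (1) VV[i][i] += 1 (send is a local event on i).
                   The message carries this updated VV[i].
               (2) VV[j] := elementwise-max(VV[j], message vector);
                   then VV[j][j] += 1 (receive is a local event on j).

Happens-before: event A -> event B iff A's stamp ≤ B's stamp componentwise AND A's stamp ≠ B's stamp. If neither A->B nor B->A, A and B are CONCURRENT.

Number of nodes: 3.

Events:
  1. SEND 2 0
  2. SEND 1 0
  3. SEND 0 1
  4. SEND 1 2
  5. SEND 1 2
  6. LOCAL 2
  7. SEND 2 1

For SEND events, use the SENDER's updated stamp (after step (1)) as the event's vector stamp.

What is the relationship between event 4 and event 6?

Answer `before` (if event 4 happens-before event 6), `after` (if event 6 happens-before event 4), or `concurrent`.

Initial: VV[0]=[0, 0, 0]
Initial: VV[1]=[0, 0, 0]
Initial: VV[2]=[0, 0, 0]
Event 1: SEND 2->0: VV[2][2]++ -> VV[2]=[0, 0, 1], msg_vec=[0, 0, 1]; VV[0]=max(VV[0],msg_vec) then VV[0][0]++ -> VV[0]=[1, 0, 1]
Event 2: SEND 1->0: VV[1][1]++ -> VV[1]=[0, 1, 0], msg_vec=[0, 1, 0]; VV[0]=max(VV[0],msg_vec) then VV[0][0]++ -> VV[0]=[2, 1, 1]
Event 3: SEND 0->1: VV[0][0]++ -> VV[0]=[3, 1, 1], msg_vec=[3, 1, 1]; VV[1]=max(VV[1],msg_vec) then VV[1][1]++ -> VV[1]=[3, 2, 1]
Event 4: SEND 1->2: VV[1][1]++ -> VV[1]=[3, 3, 1], msg_vec=[3, 3, 1]; VV[2]=max(VV[2],msg_vec) then VV[2][2]++ -> VV[2]=[3, 3, 2]
Event 5: SEND 1->2: VV[1][1]++ -> VV[1]=[3, 4, 1], msg_vec=[3, 4, 1]; VV[2]=max(VV[2],msg_vec) then VV[2][2]++ -> VV[2]=[3, 4, 3]
Event 6: LOCAL 2: VV[2][2]++ -> VV[2]=[3, 4, 4]
Event 7: SEND 2->1: VV[2][2]++ -> VV[2]=[3, 4, 5], msg_vec=[3, 4, 5]; VV[1]=max(VV[1],msg_vec) then VV[1][1]++ -> VV[1]=[3, 5, 5]
Event 4 stamp: [3, 3, 1]
Event 6 stamp: [3, 4, 4]
[3, 3, 1] <= [3, 4, 4]? True
[3, 4, 4] <= [3, 3, 1]? False
Relation: before

Answer: before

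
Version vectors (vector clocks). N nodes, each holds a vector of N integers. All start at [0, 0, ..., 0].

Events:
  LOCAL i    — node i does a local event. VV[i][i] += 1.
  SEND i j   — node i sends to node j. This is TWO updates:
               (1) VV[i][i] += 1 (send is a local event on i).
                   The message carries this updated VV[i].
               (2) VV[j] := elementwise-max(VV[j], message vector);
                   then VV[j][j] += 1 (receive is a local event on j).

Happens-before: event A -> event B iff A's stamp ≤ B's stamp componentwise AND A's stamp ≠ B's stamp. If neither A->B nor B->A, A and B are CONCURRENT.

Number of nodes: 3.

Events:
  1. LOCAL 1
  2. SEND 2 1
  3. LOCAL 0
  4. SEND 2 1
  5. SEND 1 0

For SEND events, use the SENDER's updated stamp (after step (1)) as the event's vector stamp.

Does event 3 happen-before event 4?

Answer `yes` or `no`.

Initial: VV[0]=[0, 0, 0]
Initial: VV[1]=[0, 0, 0]
Initial: VV[2]=[0, 0, 0]
Event 1: LOCAL 1: VV[1][1]++ -> VV[1]=[0, 1, 0]
Event 2: SEND 2->1: VV[2][2]++ -> VV[2]=[0, 0, 1], msg_vec=[0, 0, 1]; VV[1]=max(VV[1],msg_vec) then VV[1][1]++ -> VV[1]=[0, 2, 1]
Event 3: LOCAL 0: VV[0][0]++ -> VV[0]=[1, 0, 0]
Event 4: SEND 2->1: VV[2][2]++ -> VV[2]=[0, 0, 2], msg_vec=[0, 0, 2]; VV[1]=max(VV[1],msg_vec) then VV[1][1]++ -> VV[1]=[0, 3, 2]
Event 5: SEND 1->0: VV[1][1]++ -> VV[1]=[0, 4, 2], msg_vec=[0, 4, 2]; VV[0]=max(VV[0],msg_vec) then VV[0][0]++ -> VV[0]=[2, 4, 2]
Event 3 stamp: [1, 0, 0]
Event 4 stamp: [0, 0, 2]
[1, 0, 0] <= [0, 0, 2]? False. Equal? False. Happens-before: False

Answer: no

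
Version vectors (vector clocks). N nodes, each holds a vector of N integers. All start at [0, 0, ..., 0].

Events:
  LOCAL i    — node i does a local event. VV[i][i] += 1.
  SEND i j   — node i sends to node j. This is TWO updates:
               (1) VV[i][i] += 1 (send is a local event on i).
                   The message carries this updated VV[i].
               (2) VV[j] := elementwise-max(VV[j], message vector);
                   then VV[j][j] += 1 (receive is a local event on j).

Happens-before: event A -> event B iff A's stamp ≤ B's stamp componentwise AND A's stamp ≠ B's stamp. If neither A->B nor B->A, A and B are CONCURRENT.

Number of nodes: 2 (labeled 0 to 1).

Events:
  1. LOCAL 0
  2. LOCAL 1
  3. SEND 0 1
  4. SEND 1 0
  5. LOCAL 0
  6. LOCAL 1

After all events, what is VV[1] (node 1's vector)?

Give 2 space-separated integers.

Initial: VV[0]=[0, 0]
Initial: VV[1]=[0, 0]
Event 1: LOCAL 0: VV[0][0]++ -> VV[0]=[1, 0]
Event 2: LOCAL 1: VV[1][1]++ -> VV[1]=[0, 1]
Event 3: SEND 0->1: VV[0][0]++ -> VV[0]=[2, 0], msg_vec=[2, 0]; VV[1]=max(VV[1],msg_vec) then VV[1][1]++ -> VV[1]=[2, 2]
Event 4: SEND 1->0: VV[1][1]++ -> VV[1]=[2, 3], msg_vec=[2, 3]; VV[0]=max(VV[0],msg_vec) then VV[0][0]++ -> VV[0]=[3, 3]
Event 5: LOCAL 0: VV[0][0]++ -> VV[0]=[4, 3]
Event 6: LOCAL 1: VV[1][1]++ -> VV[1]=[2, 4]
Final vectors: VV[0]=[4, 3]; VV[1]=[2, 4]

Answer: 2 4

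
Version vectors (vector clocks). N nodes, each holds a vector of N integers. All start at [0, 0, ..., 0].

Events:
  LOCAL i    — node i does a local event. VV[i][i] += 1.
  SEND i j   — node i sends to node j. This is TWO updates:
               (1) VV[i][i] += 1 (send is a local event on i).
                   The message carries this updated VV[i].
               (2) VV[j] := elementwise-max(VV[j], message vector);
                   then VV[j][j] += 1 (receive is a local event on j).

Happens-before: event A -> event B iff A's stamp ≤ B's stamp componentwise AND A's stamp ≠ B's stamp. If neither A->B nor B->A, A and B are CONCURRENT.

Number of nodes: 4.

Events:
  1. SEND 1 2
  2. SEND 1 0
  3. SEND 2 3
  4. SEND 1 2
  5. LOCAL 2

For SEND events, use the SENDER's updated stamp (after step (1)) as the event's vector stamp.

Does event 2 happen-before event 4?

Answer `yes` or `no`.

Initial: VV[0]=[0, 0, 0, 0]
Initial: VV[1]=[0, 0, 0, 0]
Initial: VV[2]=[0, 0, 0, 0]
Initial: VV[3]=[0, 0, 0, 0]
Event 1: SEND 1->2: VV[1][1]++ -> VV[1]=[0, 1, 0, 0], msg_vec=[0, 1, 0, 0]; VV[2]=max(VV[2],msg_vec) then VV[2][2]++ -> VV[2]=[0, 1, 1, 0]
Event 2: SEND 1->0: VV[1][1]++ -> VV[1]=[0, 2, 0, 0], msg_vec=[0, 2, 0, 0]; VV[0]=max(VV[0],msg_vec) then VV[0][0]++ -> VV[0]=[1, 2, 0, 0]
Event 3: SEND 2->3: VV[2][2]++ -> VV[2]=[0, 1, 2, 0], msg_vec=[0, 1, 2, 0]; VV[3]=max(VV[3],msg_vec) then VV[3][3]++ -> VV[3]=[0, 1, 2, 1]
Event 4: SEND 1->2: VV[1][1]++ -> VV[1]=[0, 3, 0, 0], msg_vec=[0, 3, 0, 0]; VV[2]=max(VV[2],msg_vec) then VV[2][2]++ -> VV[2]=[0, 3, 3, 0]
Event 5: LOCAL 2: VV[2][2]++ -> VV[2]=[0, 3, 4, 0]
Event 2 stamp: [0, 2, 0, 0]
Event 4 stamp: [0, 3, 0, 0]
[0, 2, 0, 0] <= [0, 3, 0, 0]? True. Equal? False. Happens-before: True

Answer: yes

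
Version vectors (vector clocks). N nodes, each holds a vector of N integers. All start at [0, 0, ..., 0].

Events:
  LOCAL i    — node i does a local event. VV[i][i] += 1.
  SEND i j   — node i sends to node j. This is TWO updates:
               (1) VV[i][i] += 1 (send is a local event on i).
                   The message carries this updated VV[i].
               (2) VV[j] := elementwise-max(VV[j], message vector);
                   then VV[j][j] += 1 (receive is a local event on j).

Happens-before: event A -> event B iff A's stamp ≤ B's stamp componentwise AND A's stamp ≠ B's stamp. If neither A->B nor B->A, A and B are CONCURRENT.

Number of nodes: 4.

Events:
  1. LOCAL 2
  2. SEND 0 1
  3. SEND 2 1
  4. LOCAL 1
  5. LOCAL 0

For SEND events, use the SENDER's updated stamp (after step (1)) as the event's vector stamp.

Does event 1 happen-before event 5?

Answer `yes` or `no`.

Initial: VV[0]=[0, 0, 0, 0]
Initial: VV[1]=[0, 0, 0, 0]
Initial: VV[2]=[0, 0, 0, 0]
Initial: VV[3]=[0, 0, 0, 0]
Event 1: LOCAL 2: VV[2][2]++ -> VV[2]=[0, 0, 1, 0]
Event 2: SEND 0->1: VV[0][0]++ -> VV[0]=[1, 0, 0, 0], msg_vec=[1, 0, 0, 0]; VV[1]=max(VV[1],msg_vec) then VV[1][1]++ -> VV[1]=[1, 1, 0, 0]
Event 3: SEND 2->1: VV[2][2]++ -> VV[2]=[0, 0, 2, 0], msg_vec=[0, 0, 2, 0]; VV[1]=max(VV[1],msg_vec) then VV[1][1]++ -> VV[1]=[1, 2, 2, 0]
Event 4: LOCAL 1: VV[1][1]++ -> VV[1]=[1, 3, 2, 0]
Event 5: LOCAL 0: VV[0][0]++ -> VV[0]=[2, 0, 0, 0]
Event 1 stamp: [0, 0, 1, 0]
Event 5 stamp: [2, 0, 0, 0]
[0, 0, 1, 0] <= [2, 0, 0, 0]? False. Equal? False. Happens-before: False

Answer: no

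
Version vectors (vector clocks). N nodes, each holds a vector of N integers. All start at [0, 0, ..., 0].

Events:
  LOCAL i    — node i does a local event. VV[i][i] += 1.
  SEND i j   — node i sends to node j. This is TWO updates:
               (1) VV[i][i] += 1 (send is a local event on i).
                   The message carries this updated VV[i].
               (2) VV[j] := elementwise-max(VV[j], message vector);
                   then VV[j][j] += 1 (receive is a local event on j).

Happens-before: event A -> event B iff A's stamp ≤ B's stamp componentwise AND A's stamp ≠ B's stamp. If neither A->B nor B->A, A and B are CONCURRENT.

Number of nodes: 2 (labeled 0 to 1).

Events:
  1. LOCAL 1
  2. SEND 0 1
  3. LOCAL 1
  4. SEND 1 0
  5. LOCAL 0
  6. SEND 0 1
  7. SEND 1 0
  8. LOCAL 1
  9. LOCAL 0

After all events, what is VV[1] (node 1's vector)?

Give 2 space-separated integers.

Answer: 4 7

Derivation:
Initial: VV[0]=[0, 0]
Initial: VV[1]=[0, 0]
Event 1: LOCAL 1: VV[1][1]++ -> VV[1]=[0, 1]
Event 2: SEND 0->1: VV[0][0]++ -> VV[0]=[1, 0], msg_vec=[1, 0]; VV[1]=max(VV[1],msg_vec) then VV[1][1]++ -> VV[1]=[1, 2]
Event 3: LOCAL 1: VV[1][1]++ -> VV[1]=[1, 3]
Event 4: SEND 1->0: VV[1][1]++ -> VV[1]=[1, 4], msg_vec=[1, 4]; VV[0]=max(VV[0],msg_vec) then VV[0][0]++ -> VV[0]=[2, 4]
Event 5: LOCAL 0: VV[0][0]++ -> VV[0]=[3, 4]
Event 6: SEND 0->1: VV[0][0]++ -> VV[0]=[4, 4], msg_vec=[4, 4]; VV[1]=max(VV[1],msg_vec) then VV[1][1]++ -> VV[1]=[4, 5]
Event 7: SEND 1->0: VV[1][1]++ -> VV[1]=[4, 6], msg_vec=[4, 6]; VV[0]=max(VV[0],msg_vec) then VV[0][0]++ -> VV[0]=[5, 6]
Event 8: LOCAL 1: VV[1][1]++ -> VV[1]=[4, 7]
Event 9: LOCAL 0: VV[0][0]++ -> VV[0]=[6, 6]
Final vectors: VV[0]=[6, 6]; VV[1]=[4, 7]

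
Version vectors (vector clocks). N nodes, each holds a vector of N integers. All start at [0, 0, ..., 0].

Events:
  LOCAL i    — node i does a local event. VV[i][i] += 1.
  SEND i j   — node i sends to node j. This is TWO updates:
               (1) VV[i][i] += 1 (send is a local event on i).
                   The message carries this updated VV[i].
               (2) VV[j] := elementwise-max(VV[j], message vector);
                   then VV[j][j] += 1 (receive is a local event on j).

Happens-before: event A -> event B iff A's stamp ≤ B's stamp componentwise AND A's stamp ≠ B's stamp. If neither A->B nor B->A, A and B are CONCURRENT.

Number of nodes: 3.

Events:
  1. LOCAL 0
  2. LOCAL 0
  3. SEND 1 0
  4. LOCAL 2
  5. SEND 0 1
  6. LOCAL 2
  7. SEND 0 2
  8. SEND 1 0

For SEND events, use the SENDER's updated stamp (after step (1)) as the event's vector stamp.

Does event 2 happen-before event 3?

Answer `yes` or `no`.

Initial: VV[0]=[0, 0, 0]
Initial: VV[1]=[0, 0, 0]
Initial: VV[2]=[0, 0, 0]
Event 1: LOCAL 0: VV[0][0]++ -> VV[0]=[1, 0, 0]
Event 2: LOCAL 0: VV[0][0]++ -> VV[0]=[2, 0, 0]
Event 3: SEND 1->0: VV[1][1]++ -> VV[1]=[0, 1, 0], msg_vec=[0, 1, 0]; VV[0]=max(VV[0],msg_vec) then VV[0][0]++ -> VV[0]=[3, 1, 0]
Event 4: LOCAL 2: VV[2][2]++ -> VV[2]=[0, 0, 1]
Event 5: SEND 0->1: VV[0][0]++ -> VV[0]=[4, 1, 0], msg_vec=[4, 1, 0]; VV[1]=max(VV[1],msg_vec) then VV[1][1]++ -> VV[1]=[4, 2, 0]
Event 6: LOCAL 2: VV[2][2]++ -> VV[2]=[0, 0, 2]
Event 7: SEND 0->2: VV[0][0]++ -> VV[0]=[5, 1, 0], msg_vec=[5, 1, 0]; VV[2]=max(VV[2],msg_vec) then VV[2][2]++ -> VV[2]=[5, 1, 3]
Event 8: SEND 1->0: VV[1][1]++ -> VV[1]=[4, 3, 0], msg_vec=[4, 3, 0]; VV[0]=max(VV[0],msg_vec) then VV[0][0]++ -> VV[0]=[6, 3, 0]
Event 2 stamp: [2, 0, 0]
Event 3 stamp: [0, 1, 0]
[2, 0, 0] <= [0, 1, 0]? False. Equal? False. Happens-before: False

Answer: no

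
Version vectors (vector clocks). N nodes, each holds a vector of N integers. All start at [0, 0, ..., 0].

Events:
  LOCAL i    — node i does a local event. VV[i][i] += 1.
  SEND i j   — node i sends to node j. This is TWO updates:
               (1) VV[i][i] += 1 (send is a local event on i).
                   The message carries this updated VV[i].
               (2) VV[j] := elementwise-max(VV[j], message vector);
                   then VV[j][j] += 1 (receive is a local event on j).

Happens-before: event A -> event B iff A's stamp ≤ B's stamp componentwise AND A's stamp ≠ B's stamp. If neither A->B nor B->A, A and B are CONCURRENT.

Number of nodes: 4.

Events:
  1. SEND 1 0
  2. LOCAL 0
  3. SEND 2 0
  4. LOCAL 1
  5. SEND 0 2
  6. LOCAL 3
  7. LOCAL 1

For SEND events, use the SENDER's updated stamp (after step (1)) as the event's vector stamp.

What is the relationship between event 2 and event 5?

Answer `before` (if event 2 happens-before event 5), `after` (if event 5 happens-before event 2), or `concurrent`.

Answer: before

Derivation:
Initial: VV[0]=[0, 0, 0, 0]
Initial: VV[1]=[0, 0, 0, 0]
Initial: VV[2]=[0, 0, 0, 0]
Initial: VV[3]=[0, 0, 0, 0]
Event 1: SEND 1->0: VV[1][1]++ -> VV[1]=[0, 1, 0, 0], msg_vec=[0, 1, 0, 0]; VV[0]=max(VV[0],msg_vec) then VV[0][0]++ -> VV[0]=[1, 1, 0, 0]
Event 2: LOCAL 0: VV[0][0]++ -> VV[0]=[2, 1, 0, 0]
Event 3: SEND 2->0: VV[2][2]++ -> VV[2]=[0, 0, 1, 0], msg_vec=[0, 0, 1, 0]; VV[0]=max(VV[0],msg_vec) then VV[0][0]++ -> VV[0]=[3, 1, 1, 0]
Event 4: LOCAL 1: VV[1][1]++ -> VV[1]=[0, 2, 0, 0]
Event 5: SEND 0->2: VV[0][0]++ -> VV[0]=[4, 1, 1, 0], msg_vec=[4, 1, 1, 0]; VV[2]=max(VV[2],msg_vec) then VV[2][2]++ -> VV[2]=[4, 1, 2, 0]
Event 6: LOCAL 3: VV[3][3]++ -> VV[3]=[0, 0, 0, 1]
Event 7: LOCAL 1: VV[1][1]++ -> VV[1]=[0, 3, 0, 0]
Event 2 stamp: [2, 1, 0, 0]
Event 5 stamp: [4, 1, 1, 0]
[2, 1, 0, 0] <= [4, 1, 1, 0]? True
[4, 1, 1, 0] <= [2, 1, 0, 0]? False
Relation: before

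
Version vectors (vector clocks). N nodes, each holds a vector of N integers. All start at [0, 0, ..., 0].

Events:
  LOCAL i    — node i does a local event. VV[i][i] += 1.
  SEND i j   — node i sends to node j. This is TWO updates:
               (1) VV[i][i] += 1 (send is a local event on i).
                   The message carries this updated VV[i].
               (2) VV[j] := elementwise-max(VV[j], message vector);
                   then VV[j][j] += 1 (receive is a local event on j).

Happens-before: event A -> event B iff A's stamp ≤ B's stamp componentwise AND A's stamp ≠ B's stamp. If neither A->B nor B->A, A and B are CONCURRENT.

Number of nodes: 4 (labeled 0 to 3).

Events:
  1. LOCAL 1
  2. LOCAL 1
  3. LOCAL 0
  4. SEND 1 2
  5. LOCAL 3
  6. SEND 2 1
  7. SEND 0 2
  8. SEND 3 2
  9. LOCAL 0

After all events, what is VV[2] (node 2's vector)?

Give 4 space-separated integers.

Answer: 2 3 4 2

Derivation:
Initial: VV[0]=[0, 0, 0, 0]
Initial: VV[1]=[0, 0, 0, 0]
Initial: VV[2]=[0, 0, 0, 0]
Initial: VV[3]=[0, 0, 0, 0]
Event 1: LOCAL 1: VV[1][1]++ -> VV[1]=[0, 1, 0, 0]
Event 2: LOCAL 1: VV[1][1]++ -> VV[1]=[0, 2, 0, 0]
Event 3: LOCAL 0: VV[0][0]++ -> VV[0]=[1, 0, 0, 0]
Event 4: SEND 1->2: VV[1][1]++ -> VV[1]=[0, 3, 0, 0], msg_vec=[0, 3, 0, 0]; VV[2]=max(VV[2],msg_vec) then VV[2][2]++ -> VV[2]=[0, 3, 1, 0]
Event 5: LOCAL 3: VV[3][3]++ -> VV[3]=[0, 0, 0, 1]
Event 6: SEND 2->1: VV[2][2]++ -> VV[2]=[0, 3, 2, 0], msg_vec=[0, 3, 2, 0]; VV[1]=max(VV[1],msg_vec) then VV[1][1]++ -> VV[1]=[0, 4, 2, 0]
Event 7: SEND 0->2: VV[0][0]++ -> VV[0]=[2, 0, 0, 0], msg_vec=[2, 0, 0, 0]; VV[2]=max(VV[2],msg_vec) then VV[2][2]++ -> VV[2]=[2, 3, 3, 0]
Event 8: SEND 3->2: VV[3][3]++ -> VV[3]=[0, 0, 0, 2], msg_vec=[0, 0, 0, 2]; VV[2]=max(VV[2],msg_vec) then VV[2][2]++ -> VV[2]=[2, 3, 4, 2]
Event 9: LOCAL 0: VV[0][0]++ -> VV[0]=[3, 0, 0, 0]
Final vectors: VV[0]=[3, 0, 0, 0]; VV[1]=[0, 4, 2, 0]; VV[2]=[2, 3, 4, 2]; VV[3]=[0, 0, 0, 2]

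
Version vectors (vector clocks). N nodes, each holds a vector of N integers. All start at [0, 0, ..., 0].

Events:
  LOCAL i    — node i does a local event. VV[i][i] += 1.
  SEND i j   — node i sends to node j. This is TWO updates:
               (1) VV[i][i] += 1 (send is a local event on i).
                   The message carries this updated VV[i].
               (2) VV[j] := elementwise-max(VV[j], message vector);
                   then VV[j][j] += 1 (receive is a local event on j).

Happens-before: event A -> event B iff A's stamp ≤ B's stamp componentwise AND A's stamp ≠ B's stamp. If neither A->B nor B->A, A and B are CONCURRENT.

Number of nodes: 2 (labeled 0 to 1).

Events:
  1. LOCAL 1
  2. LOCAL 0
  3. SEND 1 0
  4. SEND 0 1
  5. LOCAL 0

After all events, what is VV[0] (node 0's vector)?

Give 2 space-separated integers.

Answer: 4 2

Derivation:
Initial: VV[0]=[0, 0]
Initial: VV[1]=[0, 0]
Event 1: LOCAL 1: VV[1][1]++ -> VV[1]=[0, 1]
Event 2: LOCAL 0: VV[0][0]++ -> VV[0]=[1, 0]
Event 3: SEND 1->0: VV[1][1]++ -> VV[1]=[0, 2], msg_vec=[0, 2]; VV[0]=max(VV[0],msg_vec) then VV[0][0]++ -> VV[0]=[2, 2]
Event 4: SEND 0->1: VV[0][0]++ -> VV[0]=[3, 2], msg_vec=[3, 2]; VV[1]=max(VV[1],msg_vec) then VV[1][1]++ -> VV[1]=[3, 3]
Event 5: LOCAL 0: VV[0][0]++ -> VV[0]=[4, 2]
Final vectors: VV[0]=[4, 2]; VV[1]=[3, 3]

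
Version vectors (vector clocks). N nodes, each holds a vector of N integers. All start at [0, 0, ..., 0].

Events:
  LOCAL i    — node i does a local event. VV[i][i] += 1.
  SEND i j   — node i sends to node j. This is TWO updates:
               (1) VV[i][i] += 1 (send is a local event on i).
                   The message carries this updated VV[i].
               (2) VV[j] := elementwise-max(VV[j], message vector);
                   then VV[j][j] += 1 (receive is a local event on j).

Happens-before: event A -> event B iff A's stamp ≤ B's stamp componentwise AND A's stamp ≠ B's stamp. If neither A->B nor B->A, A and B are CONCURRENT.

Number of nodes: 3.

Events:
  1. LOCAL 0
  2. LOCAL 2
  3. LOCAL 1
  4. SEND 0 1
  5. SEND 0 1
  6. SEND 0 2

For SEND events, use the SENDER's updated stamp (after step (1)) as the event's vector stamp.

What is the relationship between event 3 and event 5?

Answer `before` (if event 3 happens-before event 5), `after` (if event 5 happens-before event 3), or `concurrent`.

Answer: concurrent

Derivation:
Initial: VV[0]=[0, 0, 0]
Initial: VV[1]=[0, 0, 0]
Initial: VV[2]=[0, 0, 0]
Event 1: LOCAL 0: VV[0][0]++ -> VV[0]=[1, 0, 0]
Event 2: LOCAL 2: VV[2][2]++ -> VV[2]=[0, 0, 1]
Event 3: LOCAL 1: VV[1][1]++ -> VV[1]=[0, 1, 0]
Event 4: SEND 0->1: VV[0][0]++ -> VV[0]=[2, 0, 0], msg_vec=[2, 0, 0]; VV[1]=max(VV[1],msg_vec) then VV[1][1]++ -> VV[1]=[2, 2, 0]
Event 5: SEND 0->1: VV[0][0]++ -> VV[0]=[3, 0, 0], msg_vec=[3, 0, 0]; VV[1]=max(VV[1],msg_vec) then VV[1][1]++ -> VV[1]=[3, 3, 0]
Event 6: SEND 0->2: VV[0][0]++ -> VV[0]=[4, 0, 0], msg_vec=[4, 0, 0]; VV[2]=max(VV[2],msg_vec) then VV[2][2]++ -> VV[2]=[4, 0, 2]
Event 3 stamp: [0, 1, 0]
Event 5 stamp: [3, 0, 0]
[0, 1, 0] <= [3, 0, 0]? False
[3, 0, 0] <= [0, 1, 0]? False
Relation: concurrent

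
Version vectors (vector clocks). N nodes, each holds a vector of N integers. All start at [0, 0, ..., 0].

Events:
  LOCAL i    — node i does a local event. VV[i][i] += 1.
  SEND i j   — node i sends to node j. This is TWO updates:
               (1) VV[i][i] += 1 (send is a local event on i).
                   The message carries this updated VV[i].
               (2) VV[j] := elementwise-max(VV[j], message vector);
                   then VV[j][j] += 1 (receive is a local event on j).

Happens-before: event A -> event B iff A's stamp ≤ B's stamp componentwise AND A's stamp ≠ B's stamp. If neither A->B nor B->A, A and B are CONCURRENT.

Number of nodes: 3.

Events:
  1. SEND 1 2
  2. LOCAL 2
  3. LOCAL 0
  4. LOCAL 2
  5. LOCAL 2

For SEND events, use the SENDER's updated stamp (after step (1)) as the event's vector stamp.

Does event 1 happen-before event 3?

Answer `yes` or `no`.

Initial: VV[0]=[0, 0, 0]
Initial: VV[1]=[0, 0, 0]
Initial: VV[2]=[0, 0, 0]
Event 1: SEND 1->2: VV[1][1]++ -> VV[1]=[0, 1, 0], msg_vec=[0, 1, 0]; VV[2]=max(VV[2],msg_vec) then VV[2][2]++ -> VV[2]=[0, 1, 1]
Event 2: LOCAL 2: VV[2][2]++ -> VV[2]=[0, 1, 2]
Event 3: LOCAL 0: VV[0][0]++ -> VV[0]=[1, 0, 0]
Event 4: LOCAL 2: VV[2][2]++ -> VV[2]=[0, 1, 3]
Event 5: LOCAL 2: VV[2][2]++ -> VV[2]=[0, 1, 4]
Event 1 stamp: [0, 1, 0]
Event 3 stamp: [1, 0, 0]
[0, 1, 0] <= [1, 0, 0]? False. Equal? False. Happens-before: False

Answer: no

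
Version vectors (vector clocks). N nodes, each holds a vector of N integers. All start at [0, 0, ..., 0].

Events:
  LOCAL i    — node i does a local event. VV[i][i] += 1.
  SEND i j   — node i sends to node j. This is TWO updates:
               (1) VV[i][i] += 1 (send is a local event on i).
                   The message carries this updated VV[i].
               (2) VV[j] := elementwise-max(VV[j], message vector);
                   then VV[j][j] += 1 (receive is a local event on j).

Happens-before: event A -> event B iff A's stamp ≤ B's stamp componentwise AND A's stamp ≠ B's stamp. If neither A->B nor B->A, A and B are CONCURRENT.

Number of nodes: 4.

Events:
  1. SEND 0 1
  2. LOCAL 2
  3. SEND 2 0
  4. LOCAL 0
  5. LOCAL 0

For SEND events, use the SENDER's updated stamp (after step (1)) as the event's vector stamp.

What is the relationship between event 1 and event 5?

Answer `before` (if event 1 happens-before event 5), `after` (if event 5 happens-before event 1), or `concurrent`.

Answer: before

Derivation:
Initial: VV[0]=[0, 0, 0, 0]
Initial: VV[1]=[0, 0, 0, 0]
Initial: VV[2]=[0, 0, 0, 0]
Initial: VV[3]=[0, 0, 0, 0]
Event 1: SEND 0->1: VV[0][0]++ -> VV[0]=[1, 0, 0, 0], msg_vec=[1, 0, 0, 0]; VV[1]=max(VV[1],msg_vec) then VV[1][1]++ -> VV[1]=[1, 1, 0, 0]
Event 2: LOCAL 2: VV[2][2]++ -> VV[2]=[0, 0, 1, 0]
Event 3: SEND 2->0: VV[2][2]++ -> VV[2]=[0, 0, 2, 0], msg_vec=[0, 0, 2, 0]; VV[0]=max(VV[0],msg_vec) then VV[0][0]++ -> VV[0]=[2, 0, 2, 0]
Event 4: LOCAL 0: VV[0][0]++ -> VV[0]=[3, 0, 2, 0]
Event 5: LOCAL 0: VV[0][0]++ -> VV[0]=[4, 0, 2, 0]
Event 1 stamp: [1, 0, 0, 0]
Event 5 stamp: [4, 0, 2, 0]
[1, 0, 0, 0] <= [4, 0, 2, 0]? True
[4, 0, 2, 0] <= [1, 0, 0, 0]? False
Relation: before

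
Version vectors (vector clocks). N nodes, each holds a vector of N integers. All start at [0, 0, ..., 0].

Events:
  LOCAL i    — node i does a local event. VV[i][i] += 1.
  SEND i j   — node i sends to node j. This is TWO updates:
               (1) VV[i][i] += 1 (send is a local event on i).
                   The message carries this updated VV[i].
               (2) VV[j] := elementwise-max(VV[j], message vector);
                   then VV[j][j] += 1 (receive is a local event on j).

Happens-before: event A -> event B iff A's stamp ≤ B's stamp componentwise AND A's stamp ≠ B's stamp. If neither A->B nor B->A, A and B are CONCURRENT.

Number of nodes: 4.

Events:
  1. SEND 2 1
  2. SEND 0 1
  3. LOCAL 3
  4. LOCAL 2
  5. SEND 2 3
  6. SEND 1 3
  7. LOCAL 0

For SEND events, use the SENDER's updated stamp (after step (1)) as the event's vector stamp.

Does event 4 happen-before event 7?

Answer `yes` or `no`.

Answer: no

Derivation:
Initial: VV[0]=[0, 0, 0, 0]
Initial: VV[1]=[0, 0, 0, 0]
Initial: VV[2]=[0, 0, 0, 0]
Initial: VV[3]=[0, 0, 0, 0]
Event 1: SEND 2->1: VV[2][2]++ -> VV[2]=[0, 0, 1, 0], msg_vec=[0, 0, 1, 0]; VV[1]=max(VV[1],msg_vec) then VV[1][1]++ -> VV[1]=[0, 1, 1, 0]
Event 2: SEND 0->1: VV[0][0]++ -> VV[0]=[1, 0, 0, 0], msg_vec=[1, 0, 0, 0]; VV[1]=max(VV[1],msg_vec) then VV[1][1]++ -> VV[1]=[1, 2, 1, 0]
Event 3: LOCAL 3: VV[3][3]++ -> VV[3]=[0, 0, 0, 1]
Event 4: LOCAL 2: VV[2][2]++ -> VV[2]=[0, 0, 2, 0]
Event 5: SEND 2->3: VV[2][2]++ -> VV[2]=[0, 0, 3, 0], msg_vec=[0, 0, 3, 0]; VV[3]=max(VV[3],msg_vec) then VV[3][3]++ -> VV[3]=[0, 0, 3, 2]
Event 6: SEND 1->3: VV[1][1]++ -> VV[1]=[1, 3, 1, 0], msg_vec=[1, 3, 1, 0]; VV[3]=max(VV[3],msg_vec) then VV[3][3]++ -> VV[3]=[1, 3, 3, 3]
Event 7: LOCAL 0: VV[0][0]++ -> VV[0]=[2, 0, 0, 0]
Event 4 stamp: [0, 0, 2, 0]
Event 7 stamp: [2, 0, 0, 0]
[0, 0, 2, 0] <= [2, 0, 0, 0]? False. Equal? False. Happens-before: False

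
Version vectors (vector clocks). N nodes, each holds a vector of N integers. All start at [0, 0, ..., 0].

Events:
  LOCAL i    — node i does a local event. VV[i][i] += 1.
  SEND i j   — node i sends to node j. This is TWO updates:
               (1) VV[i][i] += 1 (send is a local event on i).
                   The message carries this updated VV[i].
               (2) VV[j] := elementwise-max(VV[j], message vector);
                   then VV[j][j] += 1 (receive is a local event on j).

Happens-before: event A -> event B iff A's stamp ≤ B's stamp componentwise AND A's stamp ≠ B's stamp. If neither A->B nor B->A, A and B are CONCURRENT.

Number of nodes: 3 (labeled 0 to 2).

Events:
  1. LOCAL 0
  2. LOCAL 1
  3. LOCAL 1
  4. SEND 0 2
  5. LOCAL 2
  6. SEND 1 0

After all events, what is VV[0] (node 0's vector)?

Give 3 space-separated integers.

Initial: VV[0]=[0, 0, 0]
Initial: VV[1]=[0, 0, 0]
Initial: VV[2]=[0, 0, 0]
Event 1: LOCAL 0: VV[0][0]++ -> VV[0]=[1, 0, 0]
Event 2: LOCAL 1: VV[1][1]++ -> VV[1]=[0, 1, 0]
Event 3: LOCAL 1: VV[1][1]++ -> VV[1]=[0, 2, 0]
Event 4: SEND 0->2: VV[0][0]++ -> VV[0]=[2, 0, 0], msg_vec=[2, 0, 0]; VV[2]=max(VV[2],msg_vec) then VV[2][2]++ -> VV[2]=[2, 0, 1]
Event 5: LOCAL 2: VV[2][2]++ -> VV[2]=[2, 0, 2]
Event 6: SEND 1->0: VV[1][1]++ -> VV[1]=[0, 3, 0], msg_vec=[0, 3, 0]; VV[0]=max(VV[0],msg_vec) then VV[0][0]++ -> VV[0]=[3, 3, 0]
Final vectors: VV[0]=[3, 3, 0]; VV[1]=[0, 3, 0]; VV[2]=[2, 0, 2]

Answer: 3 3 0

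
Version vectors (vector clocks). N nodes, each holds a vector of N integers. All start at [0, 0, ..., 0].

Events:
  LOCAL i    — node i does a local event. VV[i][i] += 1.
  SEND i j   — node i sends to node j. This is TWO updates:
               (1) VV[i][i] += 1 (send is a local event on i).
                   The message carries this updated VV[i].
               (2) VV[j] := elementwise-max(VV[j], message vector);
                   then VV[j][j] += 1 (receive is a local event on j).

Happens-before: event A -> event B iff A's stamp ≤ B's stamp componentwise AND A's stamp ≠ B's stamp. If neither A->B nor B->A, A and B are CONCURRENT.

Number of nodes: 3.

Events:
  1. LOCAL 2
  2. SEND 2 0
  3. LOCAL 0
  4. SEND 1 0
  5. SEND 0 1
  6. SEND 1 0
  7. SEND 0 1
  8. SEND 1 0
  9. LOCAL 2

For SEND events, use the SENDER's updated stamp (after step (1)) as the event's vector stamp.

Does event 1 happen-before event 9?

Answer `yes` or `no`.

Initial: VV[0]=[0, 0, 0]
Initial: VV[1]=[0, 0, 0]
Initial: VV[2]=[0, 0, 0]
Event 1: LOCAL 2: VV[2][2]++ -> VV[2]=[0, 0, 1]
Event 2: SEND 2->0: VV[2][2]++ -> VV[2]=[0, 0, 2], msg_vec=[0, 0, 2]; VV[0]=max(VV[0],msg_vec) then VV[0][0]++ -> VV[0]=[1, 0, 2]
Event 3: LOCAL 0: VV[0][0]++ -> VV[0]=[2, 0, 2]
Event 4: SEND 1->0: VV[1][1]++ -> VV[1]=[0, 1, 0], msg_vec=[0, 1, 0]; VV[0]=max(VV[0],msg_vec) then VV[0][0]++ -> VV[0]=[3, 1, 2]
Event 5: SEND 0->1: VV[0][0]++ -> VV[0]=[4, 1, 2], msg_vec=[4, 1, 2]; VV[1]=max(VV[1],msg_vec) then VV[1][1]++ -> VV[1]=[4, 2, 2]
Event 6: SEND 1->0: VV[1][1]++ -> VV[1]=[4, 3, 2], msg_vec=[4, 3, 2]; VV[0]=max(VV[0],msg_vec) then VV[0][0]++ -> VV[0]=[5, 3, 2]
Event 7: SEND 0->1: VV[0][0]++ -> VV[0]=[6, 3, 2], msg_vec=[6, 3, 2]; VV[1]=max(VV[1],msg_vec) then VV[1][1]++ -> VV[1]=[6, 4, 2]
Event 8: SEND 1->0: VV[1][1]++ -> VV[1]=[6, 5, 2], msg_vec=[6, 5, 2]; VV[0]=max(VV[0],msg_vec) then VV[0][0]++ -> VV[0]=[7, 5, 2]
Event 9: LOCAL 2: VV[2][2]++ -> VV[2]=[0, 0, 3]
Event 1 stamp: [0, 0, 1]
Event 9 stamp: [0, 0, 3]
[0, 0, 1] <= [0, 0, 3]? True. Equal? False. Happens-before: True

Answer: yes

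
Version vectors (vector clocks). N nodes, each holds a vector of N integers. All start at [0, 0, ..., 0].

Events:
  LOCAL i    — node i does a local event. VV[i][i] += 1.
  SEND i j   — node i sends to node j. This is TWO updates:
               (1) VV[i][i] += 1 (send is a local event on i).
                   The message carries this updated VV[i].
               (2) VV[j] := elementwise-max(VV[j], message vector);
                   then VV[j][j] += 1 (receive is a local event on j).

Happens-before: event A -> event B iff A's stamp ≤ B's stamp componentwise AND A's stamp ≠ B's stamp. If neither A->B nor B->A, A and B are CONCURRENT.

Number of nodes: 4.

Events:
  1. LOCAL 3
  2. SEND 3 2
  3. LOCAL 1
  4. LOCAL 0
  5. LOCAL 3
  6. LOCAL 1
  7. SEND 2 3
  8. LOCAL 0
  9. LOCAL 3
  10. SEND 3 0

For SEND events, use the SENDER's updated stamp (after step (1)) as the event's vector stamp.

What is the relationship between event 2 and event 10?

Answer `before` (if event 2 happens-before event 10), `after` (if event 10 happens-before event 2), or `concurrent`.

Initial: VV[0]=[0, 0, 0, 0]
Initial: VV[1]=[0, 0, 0, 0]
Initial: VV[2]=[0, 0, 0, 0]
Initial: VV[3]=[0, 0, 0, 0]
Event 1: LOCAL 3: VV[3][3]++ -> VV[3]=[0, 0, 0, 1]
Event 2: SEND 3->2: VV[3][3]++ -> VV[3]=[0, 0, 0, 2], msg_vec=[0, 0, 0, 2]; VV[2]=max(VV[2],msg_vec) then VV[2][2]++ -> VV[2]=[0, 0, 1, 2]
Event 3: LOCAL 1: VV[1][1]++ -> VV[1]=[0, 1, 0, 0]
Event 4: LOCAL 0: VV[0][0]++ -> VV[0]=[1, 0, 0, 0]
Event 5: LOCAL 3: VV[3][3]++ -> VV[3]=[0, 0, 0, 3]
Event 6: LOCAL 1: VV[1][1]++ -> VV[1]=[0, 2, 0, 0]
Event 7: SEND 2->3: VV[2][2]++ -> VV[2]=[0, 0, 2, 2], msg_vec=[0, 0, 2, 2]; VV[3]=max(VV[3],msg_vec) then VV[3][3]++ -> VV[3]=[0, 0, 2, 4]
Event 8: LOCAL 0: VV[0][0]++ -> VV[0]=[2, 0, 0, 0]
Event 9: LOCAL 3: VV[3][3]++ -> VV[3]=[0, 0, 2, 5]
Event 10: SEND 3->0: VV[3][3]++ -> VV[3]=[0, 0, 2, 6], msg_vec=[0, 0, 2, 6]; VV[0]=max(VV[0],msg_vec) then VV[0][0]++ -> VV[0]=[3, 0, 2, 6]
Event 2 stamp: [0, 0, 0, 2]
Event 10 stamp: [0, 0, 2, 6]
[0, 0, 0, 2] <= [0, 0, 2, 6]? True
[0, 0, 2, 6] <= [0, 0, 0, 2]? False
Relation: before

Answer: before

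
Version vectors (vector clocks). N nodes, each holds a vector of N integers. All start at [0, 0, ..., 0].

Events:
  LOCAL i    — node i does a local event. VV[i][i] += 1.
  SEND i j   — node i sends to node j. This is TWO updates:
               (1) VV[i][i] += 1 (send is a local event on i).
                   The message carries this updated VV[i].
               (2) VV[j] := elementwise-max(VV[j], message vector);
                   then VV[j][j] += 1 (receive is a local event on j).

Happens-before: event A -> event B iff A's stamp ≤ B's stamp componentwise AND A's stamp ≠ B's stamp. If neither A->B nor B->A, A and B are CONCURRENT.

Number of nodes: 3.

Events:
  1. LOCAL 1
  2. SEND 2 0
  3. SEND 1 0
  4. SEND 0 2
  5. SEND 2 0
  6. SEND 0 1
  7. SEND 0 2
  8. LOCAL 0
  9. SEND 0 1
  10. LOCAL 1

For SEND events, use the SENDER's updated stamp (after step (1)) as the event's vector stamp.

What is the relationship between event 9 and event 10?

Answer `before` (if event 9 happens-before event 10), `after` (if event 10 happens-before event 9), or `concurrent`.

Initial: VV[0]=[0, 0, 0]
Initial: VV[1]=[0, 0, 0]
Initial: VV[2]=[0, 0, 0]
Event 1: LOCAL 1: VV[1][1]++ -> VV[1]=[0, 1, 0]
Event 2: SEND 2->0: VV[2][2]++ -> VV[2]=[0, 0, 1], msg_vec=[0, 0, 1]; VV[0]=max(VV[0],msg_vec) then VV[0][0]++ -> VV[0]=[1, 0, 1]
Event 3: SEND 1->0: VV[1][1]++ -> VV[1]=[0, 2, 0], msg_vec=[0, 2, 0]; VV[0]=max(VV[0],msg_vec) then VV[0][0]++ -> VV[0]=[2, 2, 1]
Event 4: SEND 0->2: VV[0][0]++ -> VV[0]=[3, 2, 1], msg_vec=[3, 2, 1]; VV[2]=max(VV[2],msg_vec) then VV[2][2]++ -> VV[2]=[3, 2, 2]
Event 5: SEND 2->0: VV[2][2]++ -> VV[2]=[3, 2, 3], msg_vec=[3, 2, 3]; VV[0]=max(VV[0],msg_vec) then VV[0][0]++ -> VV[0]=[4, 2, 3]
Event 6: SEND 0->1: VV[0][0]++ -> VV[0]=[5, 2, 3], msg_vec=[5, 2, 3]; VV[1]=max(VV[1],msg_vec) then VV[1][1]++ -> VV[1]=[5, 3, 3]
Event 7: SEND 0->2: VV[0][0]++ -> VV[0]=[6, 2, 3], msg_vec=[6, 2, 3]; VV[2]=max(VV[2],msg_vec) then VV[2][2]++ -> VV[2]=[6, 2, 4]
Event 8: LOCAL 0: VV[0][0]++ -> VV[0]=[7, 2, 3]
Event 9: SEND 0->1: VV[0][0]++ -> VV[0]=[8, 2, 3], msg_vec=[8, 2, 3]; VV[1]=max(VV[1],msg_vec) then VV[1][1]++ -> VV[1]=[8, 4, 3]
Event 10: LOCAL 1: VV[1][1]++ -> VV[1]=[8, 5, 3]
Event 9 stamp: [8, 2, 3]
Event 10 stamp: [8, 5, 3]
[8, 2, 3] <= [8, 5, 3]? True
[8, 5, 3] <= [8, 2, 3]? False
Relation: before

Answer: before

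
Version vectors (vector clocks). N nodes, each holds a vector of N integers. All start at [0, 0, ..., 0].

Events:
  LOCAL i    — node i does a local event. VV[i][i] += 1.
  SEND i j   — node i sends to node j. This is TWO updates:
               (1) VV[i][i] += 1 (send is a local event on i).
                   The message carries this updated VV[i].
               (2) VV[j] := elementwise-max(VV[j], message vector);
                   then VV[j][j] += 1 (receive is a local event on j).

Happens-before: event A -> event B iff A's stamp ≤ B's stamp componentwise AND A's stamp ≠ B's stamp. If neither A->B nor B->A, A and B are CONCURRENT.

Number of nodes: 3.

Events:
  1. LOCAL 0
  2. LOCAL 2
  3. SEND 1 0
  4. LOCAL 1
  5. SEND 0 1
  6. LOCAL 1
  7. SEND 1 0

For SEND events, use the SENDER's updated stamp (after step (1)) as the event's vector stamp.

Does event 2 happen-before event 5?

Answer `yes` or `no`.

Answer: no

Derivation:
Initial: VV[0]=[0, 0, 0]
Initial: VV[1]=[0, 0, 0]
Initial: VV[2]=[0, 0, 0]
Event 1: LOCAL 0: VV[0][0]++ -> VV[0]=[1, 0, 0]
Event 2: LOCAL 2: VV[2][2]++ -> VV[2]=[0, 0, 1]
Event 3: SEND 1->0: VV[1][1]++ -> VV[1]=[0, 1, 0], msg_vec=[0, 1, 0]; VV[0]=max(VV[0],msg_vec) then VV[0][0]++ -> VV[0]=[2, 1, 0]
Event 4: LOCAL 1: VV[1][1]++ -> VV[1]=[0, 2, 0]
Event 5: SEND 0->1: VV[0][0]++ -> VV[0]=[3, 1, 0], msg_vec=[3, 1, 0]; VV[1]=max(VV[1],msg_vec) then VV[1][1]++ -> VV[1]=[3, 3, 0]
Event 6: LOCAL 1: VV[1][1]++ -> VV[1]=[3, 4, 0]
Event 7: SEND 1->0: VV[1][1]++ -> VV[1]=[3, 5, 0], msg_vec=[3, 5, 0]; VV[0]=max(VV[0],msg_vec) then VV[0][0]++ -> VV[0]=[4, 5, 0]
Event 2 stamp: [0, 0, 1]
Event 5 stamp: [3, 1, 0]
[0, 0, 1] <= [3, 1, 0]? False. Equal? False. Happens-before: False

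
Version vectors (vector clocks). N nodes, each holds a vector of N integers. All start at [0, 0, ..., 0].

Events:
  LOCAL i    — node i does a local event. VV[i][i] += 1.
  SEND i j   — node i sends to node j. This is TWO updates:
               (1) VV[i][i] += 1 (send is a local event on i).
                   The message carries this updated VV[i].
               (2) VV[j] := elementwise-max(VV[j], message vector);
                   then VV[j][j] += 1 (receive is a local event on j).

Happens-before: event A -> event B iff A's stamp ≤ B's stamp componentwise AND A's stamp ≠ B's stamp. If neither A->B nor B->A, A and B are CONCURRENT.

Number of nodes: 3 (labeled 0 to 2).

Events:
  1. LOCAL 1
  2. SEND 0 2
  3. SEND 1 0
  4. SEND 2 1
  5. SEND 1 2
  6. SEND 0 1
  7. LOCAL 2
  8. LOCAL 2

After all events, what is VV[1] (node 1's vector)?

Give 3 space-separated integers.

Answer: 3 5 2

Derivation:
Initial: VV[0]=[0, 0, 0]
Initial: VV[1]=[0, 0, 0]
Initial: VV[2]=[0, 0, 0]
Event 1: LOCAL 1: VV[1][1]++ -> VV[1]=[0, 1, 0]
Event 2: SEND 0->2: VV[0][0]++ -> VV[0]=[1, 0, 0], msg_vec=[1, 0, 0]; VV[2]=max(VV[2],msg_vec) then VV[2][2]++ -> VV[2]=[1, 0, 1]
Event 3: SEND 1->0: VV[1][1]++ -> VV[1]=[0, 2, 0], msg_vec=[0, 2, 0]; VV[0]=max(VV[0],msg_vec) then VV[0][0]++ -> VV[0]=[2, 2, 0]
Event 4: SEND 2->1: VV[2][2]++ -> VV[2]=[1, 0, 2], msg_vec=[1, 0, 2]; VV[1]=max(VV[1],msg_vec) then VV[1][1]++ -> VV[1]=[1, 3, 2]
Event 5: SEND 1->2: VV[1][1]++ -> VV[1]=[1, 4, 2], msg_vec=[1, 4, 2]; VV[2]=max(VV[2],msg_vec) then VV[2][2]++ -> VV[2]=[1, 4, 3]
Event 6: SEND 0->1: VV[0][0]++ -> VV[0]=[3, 2, 0], msg_vec=[3, 2, 0]; VV[1]=max(VV[1],msg_vec) then VV[1][1]++ -> VV[1]=[3, 5, 2]
Event 7: LOCAL 2: VV[2][2]++ -> VV[2]=[1, 4, 4]
Event 8: LOCAL 2: VV[2][2]++ -> VV[2]=[1, 4, 5]
Final vectors: VV[0]=[3, 2, 0]; VV[1]=[3, 5, 2]; VV[2]=[1, 4, 5]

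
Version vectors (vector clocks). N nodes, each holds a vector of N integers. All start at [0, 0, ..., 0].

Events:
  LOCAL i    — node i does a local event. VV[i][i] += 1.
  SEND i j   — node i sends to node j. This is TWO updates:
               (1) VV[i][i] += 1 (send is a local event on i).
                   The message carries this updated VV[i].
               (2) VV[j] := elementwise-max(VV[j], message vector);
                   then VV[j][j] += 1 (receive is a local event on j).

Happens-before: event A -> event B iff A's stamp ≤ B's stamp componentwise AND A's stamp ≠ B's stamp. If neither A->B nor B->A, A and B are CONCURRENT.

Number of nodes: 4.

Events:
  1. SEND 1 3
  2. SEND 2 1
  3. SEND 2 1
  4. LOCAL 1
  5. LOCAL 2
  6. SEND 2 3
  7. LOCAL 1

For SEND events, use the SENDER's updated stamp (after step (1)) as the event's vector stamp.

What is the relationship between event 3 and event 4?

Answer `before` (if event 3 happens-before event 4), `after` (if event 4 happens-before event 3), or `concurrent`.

Initial: VV[0]=[0, 0, 0, 0]
Initial: VV[1]=[0, 0, 0, 0]
Initial: VV[2]=[0, 0, 0, 0]
Initial: VV[3]=[0, 0, 0, 0]
Event 1: SEND 1->3: VV[1][1]++ -> VV[1]=[0, 1, 0, 0], msg_vec=[0, 1, 0, 0]; VV[3]=max(VV[3],msg_vec) then VV[3][3]++ -> VV[3]=[0, 1, 0, 1]
Event 2: SEND 2->1: VV[2][2]++ -> VV[2]=[0, 0, 1, 0], msg_vec=[0, 0, 1, 0]; VV[1]=max(VV[1],msg_vec) then VV[1][1]++ -> VV[1]=[0, 2, 1, 0]
Event 3: SEND 2->1: VV[2][2]++ -> VV[2]=[0, 0, 2, 0], msg_vec=[0, 0, 2, 0]; VV[1]=max(VV[1],msg_vec) then VV[1][1]++ -> VV[1]=[0, 3, 2, 0]
Event 4: LOCAL 1: VV[1][1]++ -> VV[1]=[0, 4, 2, 0]
Event 5: LOCAL 2: VV[2][2]++ -> VV[2]=[0, 0, 3, 0]
Event 6: SEND 2->3: VV[2][2]++ -> VV[2]=[0, 0, 4, 0], msg_vec=[0, 0, 4, 0]; VV[3]=max(VV[3],msg_vec) then VV[3][3]++ -> VV[3]=[0, 1, 4, 2]
Event 7: LOCAL 1: VV[1][1]++ -> VV[1]=[0, 5, 2, 0]
Event 3 stamp: [0, 0, 2, 0]
Event 4 stamp: [0, 4, 2, 0]
[0, 0, 2, 0] <= [0, 4, 2, 0]? True
[0, 4, 2, 0] <= [0, 0, 2, 0]? False
Relation: before

Answer: before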